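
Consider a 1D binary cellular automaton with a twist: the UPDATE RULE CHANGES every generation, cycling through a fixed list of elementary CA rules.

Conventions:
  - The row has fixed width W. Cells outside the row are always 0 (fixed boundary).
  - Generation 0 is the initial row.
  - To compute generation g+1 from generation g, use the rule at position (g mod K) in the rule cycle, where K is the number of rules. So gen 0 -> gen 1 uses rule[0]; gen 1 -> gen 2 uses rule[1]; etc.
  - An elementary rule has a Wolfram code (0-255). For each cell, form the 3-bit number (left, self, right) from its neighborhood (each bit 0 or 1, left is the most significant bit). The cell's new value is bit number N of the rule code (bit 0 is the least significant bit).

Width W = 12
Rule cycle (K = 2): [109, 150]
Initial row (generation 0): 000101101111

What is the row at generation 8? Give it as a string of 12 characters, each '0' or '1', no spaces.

Gen 0: 000101101111
Gen 1 (rule 109): 110111111001
Gen 2 (rule 150): 000011110111
Gen 3 (rule 109): 111010011101
Gen 4 (rule 150): 010011101001
Gen 5 (rule 109): 010010111001
Gen 6 (rule 150): 111110010111
Gen 7 (rule 109): 100010011101
Gen 8 (rule 150): 110111101001

Answer: 110111101001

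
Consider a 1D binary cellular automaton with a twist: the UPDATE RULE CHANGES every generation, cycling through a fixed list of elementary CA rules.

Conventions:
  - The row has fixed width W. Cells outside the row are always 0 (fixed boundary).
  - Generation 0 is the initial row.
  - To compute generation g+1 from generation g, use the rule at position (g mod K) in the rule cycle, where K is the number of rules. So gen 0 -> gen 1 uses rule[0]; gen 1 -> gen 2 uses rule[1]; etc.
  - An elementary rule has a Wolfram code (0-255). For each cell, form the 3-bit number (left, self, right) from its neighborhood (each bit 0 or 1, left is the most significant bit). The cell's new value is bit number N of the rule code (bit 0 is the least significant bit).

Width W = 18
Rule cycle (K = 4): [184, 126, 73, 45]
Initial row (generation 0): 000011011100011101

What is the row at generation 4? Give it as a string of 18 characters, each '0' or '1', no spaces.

Gen 0: 000011011100011101
Gen 1 (rule 184): 000010111010011010
Gen 2 (rule 126): 000111101111111111
Gen 3 (rule 73): 110100101000000001
Gen 4 (rule 45): 101100111011111101

Answer: 101100111011111101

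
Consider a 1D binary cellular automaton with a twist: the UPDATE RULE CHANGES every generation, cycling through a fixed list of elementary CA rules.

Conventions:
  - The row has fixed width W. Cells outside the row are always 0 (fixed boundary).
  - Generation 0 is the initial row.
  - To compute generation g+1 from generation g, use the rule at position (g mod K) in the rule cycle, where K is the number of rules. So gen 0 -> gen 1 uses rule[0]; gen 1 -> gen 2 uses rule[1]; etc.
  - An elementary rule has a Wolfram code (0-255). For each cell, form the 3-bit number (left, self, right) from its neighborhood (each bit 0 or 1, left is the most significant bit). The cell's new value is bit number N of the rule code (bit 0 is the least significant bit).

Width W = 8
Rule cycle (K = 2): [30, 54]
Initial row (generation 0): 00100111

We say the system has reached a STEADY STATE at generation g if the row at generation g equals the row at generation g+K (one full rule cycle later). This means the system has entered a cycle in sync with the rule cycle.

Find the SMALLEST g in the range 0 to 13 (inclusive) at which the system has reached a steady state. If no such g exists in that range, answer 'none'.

Gen 0: 00100111
Gen 1 (rule 30): 01111100
Gen 2 (rule 54): 10000010
Gen 3 (rule 30): 11000111
Gen 4 (rule 54): 00101000
Gen 5 (rule 30): 01101100
Gen 6 (rule 54): 10010010
Gen 7 (rule 30): 11111111
Gen 8 (rule 54): 00000000
Gen 9 (rule 30): 00000000
Gen 10 (rule 54): 00000000
Gen 11 (rule 30): 00000000
Gen 12 (rule 54): 00000000
Gen 13 (rule 30): 00000000
Gen 14 (rule 54): 00000000
Gen 15 (rule 30): 00000000

Answer: 8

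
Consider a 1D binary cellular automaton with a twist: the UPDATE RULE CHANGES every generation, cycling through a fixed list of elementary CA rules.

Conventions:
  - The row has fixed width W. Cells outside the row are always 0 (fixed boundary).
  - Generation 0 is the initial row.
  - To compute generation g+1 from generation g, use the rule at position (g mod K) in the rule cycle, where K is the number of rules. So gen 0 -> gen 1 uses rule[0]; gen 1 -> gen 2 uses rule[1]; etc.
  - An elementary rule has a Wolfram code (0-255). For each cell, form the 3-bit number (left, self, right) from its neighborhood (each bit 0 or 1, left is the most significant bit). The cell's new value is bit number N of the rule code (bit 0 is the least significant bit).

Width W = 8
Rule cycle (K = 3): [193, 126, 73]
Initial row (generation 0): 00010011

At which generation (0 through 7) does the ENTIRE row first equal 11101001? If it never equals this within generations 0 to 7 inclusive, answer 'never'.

Gen 0: 00010011
Gen 1 (rule 193): 11000001
Gen 2 (rule 126): 11100011
Gen 3 (rule 73): 10101011
Gen 4 (rule 193): 00000001
Gen 5 (rule 126): 00000011
Gen 6 (rule 73): 11111011
Gen 7 (rule 193): 01111001

Answer: never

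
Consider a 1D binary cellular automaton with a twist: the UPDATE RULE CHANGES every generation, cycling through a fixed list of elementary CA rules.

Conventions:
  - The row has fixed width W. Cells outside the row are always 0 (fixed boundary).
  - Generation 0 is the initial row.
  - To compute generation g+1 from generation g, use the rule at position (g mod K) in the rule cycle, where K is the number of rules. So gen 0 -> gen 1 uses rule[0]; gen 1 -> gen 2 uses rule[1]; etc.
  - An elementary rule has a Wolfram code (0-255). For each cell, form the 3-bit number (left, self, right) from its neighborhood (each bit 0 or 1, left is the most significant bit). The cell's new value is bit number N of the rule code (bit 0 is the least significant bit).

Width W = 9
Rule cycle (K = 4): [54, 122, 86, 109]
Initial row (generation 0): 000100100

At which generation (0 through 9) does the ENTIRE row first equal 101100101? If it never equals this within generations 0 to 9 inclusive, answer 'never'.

Answer: 3

Derivation:
Gen 0: 000100100
Gen 1 (rule 54): 001111110
Gen 2 (rule 122): 011000011
Gen 3 (rule 86): 101100101
Gen 4 (rule 109): 111100111
Gen 5 (rule 54): 000011000
Gen 6 (rule 122): 000111100
Gen 7 (rule 86): 001000110
Gen 8 (rule 109): 101010110
Gen 9 (rule 54): 111111001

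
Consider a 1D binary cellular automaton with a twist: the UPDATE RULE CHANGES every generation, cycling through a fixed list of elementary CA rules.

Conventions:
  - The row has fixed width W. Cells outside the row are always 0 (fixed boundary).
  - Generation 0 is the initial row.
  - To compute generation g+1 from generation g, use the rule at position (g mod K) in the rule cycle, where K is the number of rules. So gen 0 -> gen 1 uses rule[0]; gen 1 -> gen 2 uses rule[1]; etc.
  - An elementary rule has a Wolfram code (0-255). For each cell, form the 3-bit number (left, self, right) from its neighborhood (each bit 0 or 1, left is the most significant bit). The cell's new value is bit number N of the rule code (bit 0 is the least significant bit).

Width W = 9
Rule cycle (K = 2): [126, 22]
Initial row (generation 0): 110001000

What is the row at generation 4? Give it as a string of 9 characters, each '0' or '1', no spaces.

Gen 0: 110001000
Gen 1 (rule 126): 111011100
Gen 2 (rule 22): 000000010
Gen 3 (rule 126): 000000111
Gen 4 (rule 22): 000001000

Answer: 000001000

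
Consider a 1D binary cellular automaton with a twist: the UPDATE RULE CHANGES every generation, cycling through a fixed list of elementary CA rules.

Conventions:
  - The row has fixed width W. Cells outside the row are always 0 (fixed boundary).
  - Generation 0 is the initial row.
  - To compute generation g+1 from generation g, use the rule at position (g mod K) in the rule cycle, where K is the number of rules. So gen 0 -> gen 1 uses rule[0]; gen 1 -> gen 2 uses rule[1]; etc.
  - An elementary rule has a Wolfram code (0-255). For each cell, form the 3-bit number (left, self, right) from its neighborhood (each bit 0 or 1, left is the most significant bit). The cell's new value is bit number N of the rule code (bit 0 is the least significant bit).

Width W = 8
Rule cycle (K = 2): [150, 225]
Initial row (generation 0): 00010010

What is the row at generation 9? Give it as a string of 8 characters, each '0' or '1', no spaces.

Gen 0: 00010010
Gen 1 (rule 150): 00111111
Gen 2 (rule 225): 10011111
Gen 3 (rule 150): 11101110
Gen 4 (rule 225): 01110110
Gen 5 (rule 150): 10100001
Gen 6 (rule 225): 01001100
Gen 7 (rule 150): 11110010
Gen 8 (rule 225): 01110000
Gen 9 (rule 150): 10101000

Answer: 10101000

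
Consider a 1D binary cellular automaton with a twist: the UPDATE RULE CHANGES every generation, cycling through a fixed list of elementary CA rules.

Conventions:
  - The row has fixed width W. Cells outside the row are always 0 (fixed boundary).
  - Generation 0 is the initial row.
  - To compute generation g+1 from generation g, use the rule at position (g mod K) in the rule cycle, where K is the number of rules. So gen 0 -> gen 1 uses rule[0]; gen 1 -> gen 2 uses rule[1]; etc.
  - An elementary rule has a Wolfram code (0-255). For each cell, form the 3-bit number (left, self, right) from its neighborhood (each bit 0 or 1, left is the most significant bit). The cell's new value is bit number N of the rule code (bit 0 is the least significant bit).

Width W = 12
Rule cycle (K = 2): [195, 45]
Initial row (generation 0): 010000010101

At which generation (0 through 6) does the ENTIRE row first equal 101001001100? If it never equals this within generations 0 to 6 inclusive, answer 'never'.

Gen 0: 010000010101
Gen 1 (rule 195): 100111100000
Gen 2 (rule 45): 100100001111
Gen 3 (rule 195): 001001110111
Gen 4 (rule 45): 101001001100
Gen 5 (rule 195): 000010010101
Gen 6 (rule 45): 111010011111

Answer: 4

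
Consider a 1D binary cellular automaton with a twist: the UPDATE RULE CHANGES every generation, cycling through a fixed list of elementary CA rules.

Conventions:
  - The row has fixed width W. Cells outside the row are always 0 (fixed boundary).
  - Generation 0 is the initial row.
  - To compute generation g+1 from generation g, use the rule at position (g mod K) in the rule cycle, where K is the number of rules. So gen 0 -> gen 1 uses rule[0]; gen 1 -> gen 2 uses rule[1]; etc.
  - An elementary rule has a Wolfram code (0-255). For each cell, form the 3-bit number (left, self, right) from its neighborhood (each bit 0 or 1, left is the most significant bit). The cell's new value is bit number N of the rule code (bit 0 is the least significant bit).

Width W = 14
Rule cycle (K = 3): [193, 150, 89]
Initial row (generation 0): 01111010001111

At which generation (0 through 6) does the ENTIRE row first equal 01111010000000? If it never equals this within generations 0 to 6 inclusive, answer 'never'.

Gen 0: 01111010001111
Gen 1 (rule 193): 00111000100111
Gen 2 (rule 150): 01010101111010
Gen 3 (rule 89): 00000001001001
Gen 4 (rule 193): 11111100000000
Gen 5 (rule 150): 01111010000000
Gen 6 (rule 89): 01001001111111

Answer: 5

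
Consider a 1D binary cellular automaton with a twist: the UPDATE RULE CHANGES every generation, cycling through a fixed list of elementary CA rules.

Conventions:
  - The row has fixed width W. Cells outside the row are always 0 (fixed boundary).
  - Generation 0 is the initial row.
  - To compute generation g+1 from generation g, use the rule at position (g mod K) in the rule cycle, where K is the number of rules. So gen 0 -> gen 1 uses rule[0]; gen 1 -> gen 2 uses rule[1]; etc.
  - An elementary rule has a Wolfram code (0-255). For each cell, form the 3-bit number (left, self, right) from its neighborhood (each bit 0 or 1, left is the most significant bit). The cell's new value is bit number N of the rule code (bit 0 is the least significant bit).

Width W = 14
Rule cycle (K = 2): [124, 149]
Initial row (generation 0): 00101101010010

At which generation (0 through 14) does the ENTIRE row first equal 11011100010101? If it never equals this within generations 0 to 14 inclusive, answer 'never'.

Gen 0: 00101101010010
Gen 1 (rule 124): 00111111111011
Gen 2 (rule 149): 10011111110000
Gen 3 (rule 124): 11010000011000
Gen 4 (rule 149): 00011111000111
Gen 5 (rule 124): 00010001100101
Gen 6 (rule 149): 11011100010101
Gen 7 (rule 124): 11110110011111
Gen 8 (rule 149): 01100001001110
Gen 9 (rule 124): 01110001101011
Gen 10 (rule 149): 00101100001000
Gen 11 (rule 124): 00111110001100
Gen 12 (rule 149): 10011101100011
Gen 13 (rule 124): 11010111110011
Gen 14 (rule 149): 00010011101000

Answer: 6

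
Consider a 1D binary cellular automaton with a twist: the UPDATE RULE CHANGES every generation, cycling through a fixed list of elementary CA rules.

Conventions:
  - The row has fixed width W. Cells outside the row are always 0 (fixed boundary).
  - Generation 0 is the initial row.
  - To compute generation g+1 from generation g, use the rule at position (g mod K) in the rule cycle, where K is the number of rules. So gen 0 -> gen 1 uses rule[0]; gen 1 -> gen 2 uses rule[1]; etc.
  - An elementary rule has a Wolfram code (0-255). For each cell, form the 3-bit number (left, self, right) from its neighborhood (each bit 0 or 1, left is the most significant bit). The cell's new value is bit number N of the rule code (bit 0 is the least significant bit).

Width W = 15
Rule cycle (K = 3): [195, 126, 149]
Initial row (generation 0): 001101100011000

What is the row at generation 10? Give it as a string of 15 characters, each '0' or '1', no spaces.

Gen 0: 001101100011000
Gen 1 (rule 195): 110100101101011
Gen 2 (rule 126): 111111111111111
Gen 3 (rule 149): 011111111111110
Gen 4 (rule 195): 101111111111110
Gen 5 (rule 126): 111000000000011
Gen 6 (rule 149): 010111111111000
Gen 7 (rule 195): 100011111111011
Gen 8 (rule 126): 110110000001111
Gen 9 (rule 149): 000001111100110
Gen 10 (rule 195): 111110111101010

Answer: 111110111101010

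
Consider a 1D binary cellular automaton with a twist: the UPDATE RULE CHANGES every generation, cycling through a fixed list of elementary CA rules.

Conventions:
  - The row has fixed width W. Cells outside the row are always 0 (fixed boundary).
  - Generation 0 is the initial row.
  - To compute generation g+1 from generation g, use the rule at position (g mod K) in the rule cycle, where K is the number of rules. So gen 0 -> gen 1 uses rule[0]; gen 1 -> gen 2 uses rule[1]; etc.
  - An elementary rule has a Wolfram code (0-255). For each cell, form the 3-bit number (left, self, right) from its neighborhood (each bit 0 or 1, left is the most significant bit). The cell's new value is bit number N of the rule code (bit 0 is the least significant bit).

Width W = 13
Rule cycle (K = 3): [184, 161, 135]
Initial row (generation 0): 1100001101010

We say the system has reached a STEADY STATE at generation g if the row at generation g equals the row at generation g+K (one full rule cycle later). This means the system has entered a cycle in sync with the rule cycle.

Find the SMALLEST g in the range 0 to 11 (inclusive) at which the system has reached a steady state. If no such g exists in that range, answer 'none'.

Answer: 2

Derivation:
Gen 0: 1100001101010
Gen 1 (rule 184): 1010001010101
Gen 2 (rule 161): 0100100101010
Gen 3 (rule 135): 1101101101010
Gen 4 (rule 184): 1011011010101
Gen 5 (rule 161): 0100100101010
Gen 6 (rule 135): 1101101101010
Gen 7 (rule 184): 1011011010101
Gen 8 (rule 161): 0100100101010
Gen 9 (rule 135): 1101101101010
Gen 10 (rule 184): 1011011010101
Gen 11 (rule 161): 0100100101010
Gen 12 (rule 135): 1101101101010
Gen 13 (rule 184): 1011011010101
Gen 14 (rule 161): 0100100101010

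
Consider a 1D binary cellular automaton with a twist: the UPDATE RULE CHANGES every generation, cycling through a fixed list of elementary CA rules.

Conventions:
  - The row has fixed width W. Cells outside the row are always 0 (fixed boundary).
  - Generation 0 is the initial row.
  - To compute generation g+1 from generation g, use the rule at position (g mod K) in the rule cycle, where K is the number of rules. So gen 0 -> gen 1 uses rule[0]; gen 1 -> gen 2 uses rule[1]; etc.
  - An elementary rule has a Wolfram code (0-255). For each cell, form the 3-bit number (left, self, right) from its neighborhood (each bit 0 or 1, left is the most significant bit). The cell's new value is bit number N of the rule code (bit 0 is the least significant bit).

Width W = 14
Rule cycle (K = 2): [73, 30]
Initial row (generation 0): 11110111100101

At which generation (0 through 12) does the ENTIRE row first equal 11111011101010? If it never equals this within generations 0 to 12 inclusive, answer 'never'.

Answer: never

Derivation:
Gen 0: 11110111100101
Gen 1 (rule 73): 10010100100000
Gen 2 (rule 30): 11110111110000
Gen 3 (rule 73): 10010100010111
Gen 4 (rule 30): 11110110110100
Gen 5 (rule 73): 10010110110001
Gen 6 (rule 30): 11110100101011
Gen 7 (rule 73): 10010000000011
Gen 8 (rule 30): 11111000000110
Gen 9 (rule 73): 10001011110110
Gen 10 (rule 30): 11011010000101
Gen 11 (rule 73): 11011000110000
Gen 12 (rule 30): 10010101101000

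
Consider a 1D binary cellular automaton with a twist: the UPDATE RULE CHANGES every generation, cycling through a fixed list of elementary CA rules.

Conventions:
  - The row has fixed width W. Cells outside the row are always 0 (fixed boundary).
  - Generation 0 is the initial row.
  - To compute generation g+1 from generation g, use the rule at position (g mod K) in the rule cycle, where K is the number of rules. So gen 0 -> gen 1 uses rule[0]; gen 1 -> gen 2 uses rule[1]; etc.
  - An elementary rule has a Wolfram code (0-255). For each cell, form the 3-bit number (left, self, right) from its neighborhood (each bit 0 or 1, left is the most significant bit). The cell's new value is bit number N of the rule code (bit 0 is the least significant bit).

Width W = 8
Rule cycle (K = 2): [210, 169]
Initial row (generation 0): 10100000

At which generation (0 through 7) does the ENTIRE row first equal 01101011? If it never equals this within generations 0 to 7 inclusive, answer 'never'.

Answer: 3

Derivation:
Gen 0: 10100000
Gen 1 (rule 210): 00010000
Gen 2 (rule 169): 11000111
Gen 3 (rule 210): 01101011
Gen 4 (rule 169): 01010110
Gen 5 (rule 210): 10000011
Gen 6 (rule 169): 00111010
Gen 7 (rule 210): 01011001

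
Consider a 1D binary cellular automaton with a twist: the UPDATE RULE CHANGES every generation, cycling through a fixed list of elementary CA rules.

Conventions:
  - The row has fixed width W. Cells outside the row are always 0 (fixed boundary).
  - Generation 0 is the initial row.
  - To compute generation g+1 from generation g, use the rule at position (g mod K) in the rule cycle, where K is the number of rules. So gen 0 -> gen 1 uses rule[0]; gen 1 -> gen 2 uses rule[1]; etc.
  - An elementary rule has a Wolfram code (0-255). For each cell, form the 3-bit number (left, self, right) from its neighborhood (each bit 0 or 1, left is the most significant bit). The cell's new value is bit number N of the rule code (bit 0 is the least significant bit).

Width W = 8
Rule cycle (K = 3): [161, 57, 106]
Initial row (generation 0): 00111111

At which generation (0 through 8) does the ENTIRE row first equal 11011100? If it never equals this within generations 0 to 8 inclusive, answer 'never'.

Gen 0: 00111111
Gen 1 (rule 161): 10011110
Gen 2 (rule 57): 01010001
Gen 3 (rule 106): 10100010
Gen 4 (rule 161): 01001000
Gen 5 (rule 57): 00100111
Gen 6 (rule 106): 01001101
Gen 7 (rule 161): 00000010
Gen 8 (rule 57): 11111001

Answer: never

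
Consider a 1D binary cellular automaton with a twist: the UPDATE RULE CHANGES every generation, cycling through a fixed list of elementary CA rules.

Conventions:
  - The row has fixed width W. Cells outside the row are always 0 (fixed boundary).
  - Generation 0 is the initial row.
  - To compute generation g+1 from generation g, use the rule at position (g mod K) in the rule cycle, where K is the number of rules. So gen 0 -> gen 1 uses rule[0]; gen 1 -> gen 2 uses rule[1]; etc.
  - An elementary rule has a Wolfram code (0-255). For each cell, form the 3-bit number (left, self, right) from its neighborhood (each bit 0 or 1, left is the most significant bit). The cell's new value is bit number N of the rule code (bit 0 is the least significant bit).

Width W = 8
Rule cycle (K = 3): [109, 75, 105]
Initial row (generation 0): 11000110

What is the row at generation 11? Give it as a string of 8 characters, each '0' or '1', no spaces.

Gen 0: 11000110
Gen 1 (rule 109): 11010110
Gen 2 (rule 75): 11000110
Gen 3 (rule 105): 11010110
Gen 4 (rule 109): 11111110
Gen 5 (rule 75): 10000010
Gen 6 (rule 105): 00111000
Gen 7 (rule 109): 10101011
Gen 8 (rule 75): 00000011
Gen 9 (rule 105): 11111011
Gen 10 (rule 109): 10001111
Gen 11 (rule 75): 00111001

Answer: 00111001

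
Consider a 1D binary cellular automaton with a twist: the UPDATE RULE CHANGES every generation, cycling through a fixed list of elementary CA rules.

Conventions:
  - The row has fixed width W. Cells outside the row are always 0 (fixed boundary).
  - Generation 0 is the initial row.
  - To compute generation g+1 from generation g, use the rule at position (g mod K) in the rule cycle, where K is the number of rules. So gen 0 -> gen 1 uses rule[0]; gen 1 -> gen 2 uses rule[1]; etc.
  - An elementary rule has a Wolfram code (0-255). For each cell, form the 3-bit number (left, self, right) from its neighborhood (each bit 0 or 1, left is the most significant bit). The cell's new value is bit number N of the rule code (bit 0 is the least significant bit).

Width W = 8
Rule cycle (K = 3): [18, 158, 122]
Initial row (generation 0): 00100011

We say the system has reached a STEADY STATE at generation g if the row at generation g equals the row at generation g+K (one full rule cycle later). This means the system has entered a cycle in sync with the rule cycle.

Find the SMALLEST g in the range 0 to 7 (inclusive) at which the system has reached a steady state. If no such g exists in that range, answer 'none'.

Answer: 4

Derivation:
Gen 0: 00100011
Gen 1 (rule 18): 01010100
Gen 2 (rule 158): 11010110
Gen 3 (rule 122): 11101111
Gen 4 (rule 18): 00000000
Gen 5 (rule 158): 00000000
Gen 6 (rule 122): 00000000
Gen 7 (rule 18): 00000000
Gen 8 (rule 158): 00000000
Gen 9 (rule 122): 00000000
Gen 10 (rule 18): 00000000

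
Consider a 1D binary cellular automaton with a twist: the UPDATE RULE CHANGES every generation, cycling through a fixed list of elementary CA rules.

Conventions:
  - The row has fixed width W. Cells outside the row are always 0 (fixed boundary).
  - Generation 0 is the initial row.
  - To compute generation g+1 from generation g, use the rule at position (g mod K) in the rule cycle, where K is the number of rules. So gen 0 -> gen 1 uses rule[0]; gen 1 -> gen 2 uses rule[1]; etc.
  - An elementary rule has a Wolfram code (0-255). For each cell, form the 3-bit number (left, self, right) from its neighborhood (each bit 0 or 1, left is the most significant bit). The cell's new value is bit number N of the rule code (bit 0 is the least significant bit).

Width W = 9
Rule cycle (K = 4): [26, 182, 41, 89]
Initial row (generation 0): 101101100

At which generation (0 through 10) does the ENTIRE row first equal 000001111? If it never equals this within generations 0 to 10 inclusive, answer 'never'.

Answer: 7

Derivation:
Gen 0: 101101100
Gen 1 (rule 26): 001001010
Gen 2 (rule 182): 011111111
Gen 3 (rule 41): 010000000
Gen 4 (rule 89): 001111111
Gen 5 (rule 26): 011000000
Gen 6 (rule 182): 100100000
Gen 7 (rule 41): 000001111
Gen 8 (rule 89): 111101001
Gen 9 (rule 26): 100000110
Gen 10 (rule 182): 110001001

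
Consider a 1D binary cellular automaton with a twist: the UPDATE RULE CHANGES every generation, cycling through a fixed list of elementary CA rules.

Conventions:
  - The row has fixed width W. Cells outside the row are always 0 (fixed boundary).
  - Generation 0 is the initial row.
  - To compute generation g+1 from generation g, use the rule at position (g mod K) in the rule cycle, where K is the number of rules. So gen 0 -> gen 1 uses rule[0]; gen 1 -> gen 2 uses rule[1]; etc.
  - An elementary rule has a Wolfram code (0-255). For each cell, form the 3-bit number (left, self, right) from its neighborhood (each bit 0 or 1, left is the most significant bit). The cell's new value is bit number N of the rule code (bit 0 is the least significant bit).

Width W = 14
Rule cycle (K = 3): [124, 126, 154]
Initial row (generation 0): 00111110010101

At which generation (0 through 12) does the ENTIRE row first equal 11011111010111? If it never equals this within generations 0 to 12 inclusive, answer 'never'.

Answer: never

Derivation:
Gen 0: 00111110010101
Gen 1 (rule 124): 00100011011111
Gen 2 (rule 126): 01110111110001
Gen 3 (rule 154): 11100111101010
Gen 4 (rule 124): 10110100111111
Gen 5 (rule 126): 11111111100001
Gen 6 (rule 154): 11111111010010
Gen 7 (rule 124): 10000001111011
Gen 8 (rule 126): 11000011001111
Gen 9 (rule 154): 10100110111110
Gen 10 (rule 124): 11110111100011
Gen 11 (rule 126): 10011100110111
Gen 12 (rule 154): 01111011100110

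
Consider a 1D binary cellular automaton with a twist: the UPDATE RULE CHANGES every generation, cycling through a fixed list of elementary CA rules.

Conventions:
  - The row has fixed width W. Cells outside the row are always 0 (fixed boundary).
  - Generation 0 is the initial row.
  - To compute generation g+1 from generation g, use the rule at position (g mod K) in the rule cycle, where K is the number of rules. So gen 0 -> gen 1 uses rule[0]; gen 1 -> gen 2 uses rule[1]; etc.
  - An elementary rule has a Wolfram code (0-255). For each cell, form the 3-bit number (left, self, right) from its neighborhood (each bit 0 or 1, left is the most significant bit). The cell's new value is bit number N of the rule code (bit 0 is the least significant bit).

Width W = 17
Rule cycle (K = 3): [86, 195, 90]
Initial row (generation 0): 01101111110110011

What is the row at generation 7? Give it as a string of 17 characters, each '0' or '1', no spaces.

Answer: 00101010111011000

Derivation:
Gen 0: 01101111110110011
Gen 1 (rule 86): 10100000010011101
Gen 2 (rule 195): 00001111100101100
Gen 3 (rule 90): 00011000111001110
Gen 4 (rule 86): 00101101001110011
Gen 5 (rule 195): 11000100010110101
Gen 6 (rule 90): 11101010100110000
Gen 7 (rule 86): 00101010111011000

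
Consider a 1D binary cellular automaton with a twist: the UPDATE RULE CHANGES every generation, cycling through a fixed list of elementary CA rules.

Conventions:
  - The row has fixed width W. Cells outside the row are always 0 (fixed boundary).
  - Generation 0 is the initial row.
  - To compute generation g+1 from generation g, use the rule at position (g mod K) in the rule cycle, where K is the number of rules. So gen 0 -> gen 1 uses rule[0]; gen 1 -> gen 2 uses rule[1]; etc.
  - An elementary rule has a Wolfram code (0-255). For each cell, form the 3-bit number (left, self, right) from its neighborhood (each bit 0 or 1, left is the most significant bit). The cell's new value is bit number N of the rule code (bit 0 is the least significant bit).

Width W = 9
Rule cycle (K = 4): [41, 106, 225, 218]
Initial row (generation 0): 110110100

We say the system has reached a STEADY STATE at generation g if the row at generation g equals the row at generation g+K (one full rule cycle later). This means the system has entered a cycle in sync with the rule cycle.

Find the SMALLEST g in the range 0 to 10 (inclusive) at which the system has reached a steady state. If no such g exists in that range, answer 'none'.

Gen 0: 110110100
Gen 1 (rule 41): 101101001
Gen 2 (rule 106): 011110010
Gen 3 (rule 225): 001110000
Gen 4 (rule 218): 011111000
Gen 5 (rule 41): 010000011
Gen 6 (rule 106): 100000111
Gen 7 (rule 225): 001110011
Gen 8 (rule 218): 011111111
Gen 9 (rule 41): 010000000
Gen 10 (rule 106): 100000000
Gen 11 (rule 225): 001111111
Gen 12 (rule 218): 011111111
Gen 13 (rule 41): 010000000
Gen 14 (rule 106): 100000000

Answer: 8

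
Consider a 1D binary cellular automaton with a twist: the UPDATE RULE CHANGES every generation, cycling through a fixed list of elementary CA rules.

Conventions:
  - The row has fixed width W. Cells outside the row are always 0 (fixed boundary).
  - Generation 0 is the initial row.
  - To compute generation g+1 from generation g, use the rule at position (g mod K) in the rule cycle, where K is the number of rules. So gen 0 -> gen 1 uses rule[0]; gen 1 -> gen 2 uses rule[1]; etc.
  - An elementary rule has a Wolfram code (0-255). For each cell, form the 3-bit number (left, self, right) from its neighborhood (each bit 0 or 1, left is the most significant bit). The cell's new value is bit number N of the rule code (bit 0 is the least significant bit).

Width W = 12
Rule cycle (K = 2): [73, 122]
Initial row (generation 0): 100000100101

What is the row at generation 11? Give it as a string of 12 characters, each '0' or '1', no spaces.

Gen 0: 100000100101
Gen 1 (rule 73): 001110000000
Gen 2 (rule 122): 011011000000
Gen 3 (rule 73): 011011011111
Gen 4 (rule 122): 111111110001
Gen 5 (rule 73): 100000010100
Gen 6 (rule 122): 010000101010
Gen 7 (rule 73): 000110000000
Gen 8 (rule 122): 001111000000
Gen 9 (rule 73): 101001011111
Gen 10 (rule 122): 010110110001
Gen 11 (rule 73): 000110110100

Answer: 000110110100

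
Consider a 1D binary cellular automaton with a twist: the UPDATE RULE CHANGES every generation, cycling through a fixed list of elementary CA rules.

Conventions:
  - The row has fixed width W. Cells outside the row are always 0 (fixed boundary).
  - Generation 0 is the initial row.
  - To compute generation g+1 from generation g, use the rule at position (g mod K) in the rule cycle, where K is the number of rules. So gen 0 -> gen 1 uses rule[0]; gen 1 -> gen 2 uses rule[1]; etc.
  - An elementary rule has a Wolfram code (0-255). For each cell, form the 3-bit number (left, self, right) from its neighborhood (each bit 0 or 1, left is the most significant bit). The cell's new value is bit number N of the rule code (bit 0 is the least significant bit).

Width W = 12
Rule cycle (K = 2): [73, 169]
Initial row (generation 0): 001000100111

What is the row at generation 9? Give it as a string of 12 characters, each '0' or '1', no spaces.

Gen 0: 001000100111
Gen 1 (rule 73): 100010000101
Gen 2 (rule 169): 001000110010
Gen 3 (rule 73): 100010110000
Gen 4 (rule 169): 001001100111
Gen 5 (rule 73): 100001100101
Gen 6 (rule 169): 001101000010
Gen 7 (rule 73): 101100011000
Gen 8 (rule 169): 011001010011
Gen 9 (rule 73): 011000000011

Answer: 011000000011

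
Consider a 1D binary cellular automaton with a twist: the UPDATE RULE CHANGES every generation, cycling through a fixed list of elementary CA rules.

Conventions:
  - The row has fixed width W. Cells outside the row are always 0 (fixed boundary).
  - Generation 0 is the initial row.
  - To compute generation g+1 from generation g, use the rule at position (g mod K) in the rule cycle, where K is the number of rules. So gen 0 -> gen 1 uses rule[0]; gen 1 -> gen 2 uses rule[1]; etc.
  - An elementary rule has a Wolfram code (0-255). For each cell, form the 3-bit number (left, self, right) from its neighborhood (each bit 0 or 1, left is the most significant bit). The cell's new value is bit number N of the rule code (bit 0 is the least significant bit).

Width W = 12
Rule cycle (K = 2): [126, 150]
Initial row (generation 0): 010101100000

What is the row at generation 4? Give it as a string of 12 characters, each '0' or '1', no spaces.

Answer: 001001011010

Derivation:
Gen 0: 010101100000
Gen 1 (rule 126): 111111110000
Gen 2 (rule 150): 011111101000
Gen 3 (rule 126): 110000111100
Gen 4 (rule 150): 001001011010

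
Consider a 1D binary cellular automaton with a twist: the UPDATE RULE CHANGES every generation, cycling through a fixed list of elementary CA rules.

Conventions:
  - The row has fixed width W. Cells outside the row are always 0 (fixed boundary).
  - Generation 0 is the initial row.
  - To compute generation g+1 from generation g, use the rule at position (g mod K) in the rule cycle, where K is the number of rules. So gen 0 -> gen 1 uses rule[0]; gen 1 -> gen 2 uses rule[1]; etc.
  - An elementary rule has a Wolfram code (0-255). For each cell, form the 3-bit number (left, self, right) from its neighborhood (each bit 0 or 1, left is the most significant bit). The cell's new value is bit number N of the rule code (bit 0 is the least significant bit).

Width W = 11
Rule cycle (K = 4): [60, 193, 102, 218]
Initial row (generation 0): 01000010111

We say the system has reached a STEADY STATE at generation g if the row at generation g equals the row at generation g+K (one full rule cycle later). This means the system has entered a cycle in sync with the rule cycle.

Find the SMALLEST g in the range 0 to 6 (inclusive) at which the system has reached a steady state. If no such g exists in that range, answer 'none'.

Answer: none

Derivation:
Gen 0: 01000010111
Gen 1 (rule 60): 01100011100
Gen 2 (rule 193): 00101001101
Gen 3 (rule 102): 01111010111
Gen 4 (rule 218): 11111000111
Gen 5 (rule 60): 10000100100
Gen 6 (rule 193): 00110000001
Gen 7 (rule 102): 01010000011
Gen 8 (rule 218): 10001000111
Gen 9 (rule 60): 11001100100
Gen 10 (rule 193): 01000100001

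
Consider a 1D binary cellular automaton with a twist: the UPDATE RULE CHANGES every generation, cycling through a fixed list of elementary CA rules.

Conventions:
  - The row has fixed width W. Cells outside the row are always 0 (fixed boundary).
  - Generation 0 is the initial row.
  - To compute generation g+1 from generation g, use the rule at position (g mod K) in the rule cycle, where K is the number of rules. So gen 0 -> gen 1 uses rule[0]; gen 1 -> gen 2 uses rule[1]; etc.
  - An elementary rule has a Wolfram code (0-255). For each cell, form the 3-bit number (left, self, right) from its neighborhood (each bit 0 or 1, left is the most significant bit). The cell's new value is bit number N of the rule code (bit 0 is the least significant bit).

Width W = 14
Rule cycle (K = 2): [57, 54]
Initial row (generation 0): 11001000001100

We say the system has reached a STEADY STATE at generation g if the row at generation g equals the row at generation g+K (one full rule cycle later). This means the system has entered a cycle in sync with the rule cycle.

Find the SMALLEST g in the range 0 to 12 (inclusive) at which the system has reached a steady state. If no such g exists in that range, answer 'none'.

Answer: none

Derivation:
Gen 0: 11001000001100
Gen 1 (rule 57): 10100111101011
Gen 2 (rule 54): 11111000011100
Gen 3 (rule 57): 10000111010011
Gen 4 (rule 54): 11001000111100
Gen 5 (rule 57): 10100110100011
Gen 6 (rule 54): 11111001110100
Gen 7 (rule 57): 10000101001011
Gen 8 (rule 54): 11001111111100
Gen 9 (rule 57): 10101000000011
Gen 10 (rule 54): 11111100000100
Gen 11 (rule 57): 10000011110011
Gen 12 (rule 54): 11000100001100
Gen 13 (rule 57): 10110011101011
Gen 14 (rule 54): 11001100011100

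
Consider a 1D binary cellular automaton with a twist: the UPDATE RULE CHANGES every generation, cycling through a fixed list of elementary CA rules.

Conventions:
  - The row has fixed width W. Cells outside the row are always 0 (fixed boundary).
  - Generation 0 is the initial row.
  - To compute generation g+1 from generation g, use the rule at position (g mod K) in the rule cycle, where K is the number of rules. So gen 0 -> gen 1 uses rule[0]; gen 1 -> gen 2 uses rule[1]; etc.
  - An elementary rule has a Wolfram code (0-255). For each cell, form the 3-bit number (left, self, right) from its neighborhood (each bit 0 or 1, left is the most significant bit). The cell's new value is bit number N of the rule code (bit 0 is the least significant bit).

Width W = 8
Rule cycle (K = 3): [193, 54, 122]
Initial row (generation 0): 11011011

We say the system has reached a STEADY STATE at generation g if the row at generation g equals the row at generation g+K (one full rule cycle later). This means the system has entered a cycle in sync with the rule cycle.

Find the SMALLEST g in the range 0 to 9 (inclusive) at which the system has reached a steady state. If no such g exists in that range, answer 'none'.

Answer: 8

Derivation:
Gen 0: 11011011
Gen 1 (rule 193): 01001001
Gen 2 (rule 54): 11111111
Gen 3 (rule 122): 10000001
Gen 4 (rule 193): 00111100
Gen 5 (rule 54): 01000010
Gen 6 (rule 122): 10100101
Gen 7 (rule 193): 00000000
Gen 8 (rule 54): 00000000
Gen 9 (rule 122): 00000000
Gen 10 (rule 193): 11111111
Gen 11 (rule 54): 00000000
Gen 12 (rule 122): 00000000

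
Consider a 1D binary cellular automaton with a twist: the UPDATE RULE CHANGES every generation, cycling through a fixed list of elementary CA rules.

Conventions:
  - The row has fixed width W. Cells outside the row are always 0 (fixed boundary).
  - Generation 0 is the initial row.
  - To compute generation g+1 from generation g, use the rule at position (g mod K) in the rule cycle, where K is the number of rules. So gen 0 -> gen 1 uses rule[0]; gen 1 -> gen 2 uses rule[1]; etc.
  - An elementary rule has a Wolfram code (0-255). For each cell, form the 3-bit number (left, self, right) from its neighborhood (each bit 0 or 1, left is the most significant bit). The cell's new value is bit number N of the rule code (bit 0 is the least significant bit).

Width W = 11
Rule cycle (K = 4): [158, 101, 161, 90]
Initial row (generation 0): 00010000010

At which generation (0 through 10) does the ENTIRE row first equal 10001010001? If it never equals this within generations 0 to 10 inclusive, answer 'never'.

Gen 0: 00010000010
Gen 1 (rule 158): 00111000111
Gen 2 (rule 101): 10001010001
Gen 3 (rule 161): 00100100100
Gen 4 (rule 90): 01011011010
Gen 5 (rule 158): 11010010011
Gen 6 (rule 101): 01110010001
Gen 7 (rule 161): 00100000100
Gen 8 (rule 90): 01010001010
Gen 9 (rule 158): 11011011011
Gen 10 (rule 101): 01101101101

Answer: 2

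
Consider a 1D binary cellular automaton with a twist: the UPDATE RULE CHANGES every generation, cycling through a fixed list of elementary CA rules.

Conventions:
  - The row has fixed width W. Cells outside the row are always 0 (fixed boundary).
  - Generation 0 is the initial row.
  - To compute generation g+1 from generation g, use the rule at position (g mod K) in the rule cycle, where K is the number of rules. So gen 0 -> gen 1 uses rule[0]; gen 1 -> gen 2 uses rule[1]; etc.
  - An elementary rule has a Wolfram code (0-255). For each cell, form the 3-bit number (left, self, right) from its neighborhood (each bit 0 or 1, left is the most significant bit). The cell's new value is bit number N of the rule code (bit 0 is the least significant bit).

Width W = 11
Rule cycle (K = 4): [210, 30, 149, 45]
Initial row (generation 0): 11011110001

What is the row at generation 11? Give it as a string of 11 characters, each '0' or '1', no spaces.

Gen 0: 11011110001
Gen 1 (rule 210): 01001111010
Gen 2 (rule 30): 11111000011
Gen 3 (rule 149): 01110111000
Gen 4 (rule 45): 01001100011
Gen 5 (rule 210): 10110110101
Gen 6 (rule 30): 10100100101
Gen 7 (rule 149): 10110110101
Gen 8 (rule 45): 11101101111
Gen 9 (rule 210): 01100100111
Gen 10 (rule 30): 11011111100
Gen 11 (rule 149): 00001111011

Answer: 00001111011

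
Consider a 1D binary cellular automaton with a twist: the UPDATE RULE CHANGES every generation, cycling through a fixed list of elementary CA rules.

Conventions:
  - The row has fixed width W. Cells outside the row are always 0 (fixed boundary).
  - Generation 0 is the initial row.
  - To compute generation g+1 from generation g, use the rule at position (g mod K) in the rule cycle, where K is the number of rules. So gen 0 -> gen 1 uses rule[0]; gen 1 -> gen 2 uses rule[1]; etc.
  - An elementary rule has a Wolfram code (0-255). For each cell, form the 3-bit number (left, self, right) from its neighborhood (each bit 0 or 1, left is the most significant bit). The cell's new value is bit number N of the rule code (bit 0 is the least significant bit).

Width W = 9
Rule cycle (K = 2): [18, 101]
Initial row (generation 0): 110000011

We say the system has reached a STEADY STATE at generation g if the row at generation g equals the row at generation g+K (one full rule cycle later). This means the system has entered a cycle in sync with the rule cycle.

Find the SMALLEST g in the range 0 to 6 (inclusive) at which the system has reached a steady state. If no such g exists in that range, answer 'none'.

Answer: 3

Derivation:
Gen 0: 110000011
Gen 1 (rule 18): 001000100
Gen 2 (rule 101): 101010101
Gen 3 (rule 18): 000000000
Gen 4 (rule 101): 111111111
Gen 5 (rule 18): 000000000
Gen 6 (rule 101): 111111111
Gen 7 (rule 18): 000000000
Gen 8 (rule 101): 111111111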